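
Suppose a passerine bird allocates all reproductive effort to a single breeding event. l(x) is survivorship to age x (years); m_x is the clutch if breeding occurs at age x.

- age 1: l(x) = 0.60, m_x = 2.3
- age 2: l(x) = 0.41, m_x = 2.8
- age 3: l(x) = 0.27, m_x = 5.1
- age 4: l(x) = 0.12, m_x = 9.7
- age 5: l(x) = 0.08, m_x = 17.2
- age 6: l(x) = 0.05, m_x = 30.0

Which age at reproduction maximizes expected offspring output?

6

Expected offspring if breeding at age x = l(x) × m_x:
  age 1: 0.60 × 2.3 = 1.380
  age 2: 0.41 × 2.8 = 1.148
  age 3: 0.27 × 5.1 = 1.377
  age 4: 0.12 × 9.7 = 1.164
  age 5: 0.08 × 17.2 = 1.376
  age 6: 0.05 × 30.0 = 1.500
Maximum at age 6 (1.500).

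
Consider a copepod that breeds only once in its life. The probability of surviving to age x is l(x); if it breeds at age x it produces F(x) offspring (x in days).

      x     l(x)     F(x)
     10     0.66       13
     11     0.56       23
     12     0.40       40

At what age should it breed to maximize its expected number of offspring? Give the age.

12

Expected offspring if breeding at age x = l(x) × F(x):
  age 10: 0.66 × 13 = 8.580
  age 11: 0.56 × 23 = 12.880
  age 12: 0.40 × 40 = 16.000
Maximum at age 12 (16.000).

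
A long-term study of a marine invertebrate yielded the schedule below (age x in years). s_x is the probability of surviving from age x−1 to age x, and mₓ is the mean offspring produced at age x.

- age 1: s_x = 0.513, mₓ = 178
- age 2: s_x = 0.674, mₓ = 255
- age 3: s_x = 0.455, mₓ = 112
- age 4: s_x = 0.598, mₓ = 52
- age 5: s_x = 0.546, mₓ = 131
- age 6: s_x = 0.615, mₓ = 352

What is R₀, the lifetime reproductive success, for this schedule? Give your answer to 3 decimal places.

219.844

Survivorship from birth: l_x = s_1·s_2·…·s_x.
  l_1 = 0.51300
  l_2 = 0.34576
  l_3 = 0.15732
  l_4 = 0.09408
  l_5 = 0.05137
  l_6 = 0.03159
R₀ = Σ l_x mₓ:
  age 1: 0.51300 × 178 = 91.3140
  age 2: 0.34576 × 255 = 88.1688
  age 3: 0.15732 × 112 = 17.6198
  age 4: 0.09408 × 52 = 4.8922
  age 5: 0.05137 × 131 = 6.7295
  age 6: 0.03159 × 352 = 11.1197
R₀ = 91.3140 + 88.1688 + 17.6198 + 4.8922 + 6.7295 + 11.1197 = 219.8440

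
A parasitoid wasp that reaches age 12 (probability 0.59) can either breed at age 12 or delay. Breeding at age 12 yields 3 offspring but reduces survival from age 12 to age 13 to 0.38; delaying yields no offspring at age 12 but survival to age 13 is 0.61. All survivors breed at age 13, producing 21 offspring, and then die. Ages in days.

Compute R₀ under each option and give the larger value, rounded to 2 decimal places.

breed at age 12: R₀ = 0.59 × (3 + 0.38 × 21) = 0.59 × 10.9800 = 6.4782
delay to age 13: R₀ = 0.59 × (0.61 × 21) = 0.59 × 12.8100 = 7.5579
Higher: delay to age 13 (7.5579).

7.56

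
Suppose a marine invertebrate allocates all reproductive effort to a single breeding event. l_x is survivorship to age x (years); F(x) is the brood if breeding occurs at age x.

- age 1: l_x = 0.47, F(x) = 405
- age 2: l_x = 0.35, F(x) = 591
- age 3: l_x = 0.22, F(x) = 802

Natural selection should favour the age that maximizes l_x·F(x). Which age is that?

Expected offspring if breeding at age x = l_x × F(x):
  age 1: 0.47 × 405 = 190.350
  age 2: 0.35 × 591 = 206.850
  age 3: 0.22 × 802 = 176.440
Maximum at age 2 (206.850).

2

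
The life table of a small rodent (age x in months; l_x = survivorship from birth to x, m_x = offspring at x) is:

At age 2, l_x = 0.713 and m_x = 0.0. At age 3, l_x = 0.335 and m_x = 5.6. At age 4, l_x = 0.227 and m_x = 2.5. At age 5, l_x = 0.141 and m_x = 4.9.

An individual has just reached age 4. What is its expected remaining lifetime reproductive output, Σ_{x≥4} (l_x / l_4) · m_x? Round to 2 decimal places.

5.54

l_4 = 0.227. Conditional survival from age 4 to x is l_x / l_4.
  x=4: (0.227/0.227) × 2.5 = 2.5000
  x=5: (0.141/0.227) × 4.9 = 3.0436
Sum = 2.5000 + 3.0436 = 5.5436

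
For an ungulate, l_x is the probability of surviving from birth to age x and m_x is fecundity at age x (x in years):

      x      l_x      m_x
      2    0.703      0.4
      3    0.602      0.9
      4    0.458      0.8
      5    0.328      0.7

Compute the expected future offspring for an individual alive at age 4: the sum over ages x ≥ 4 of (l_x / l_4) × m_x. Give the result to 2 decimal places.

1.30

l_4 = 0.458. Conditional survival from age 4 to x is l_x / l_4.
  x=4: (0.458/0.458) × 0.8 = 0.8000
  x=5: (0.328/0.458) × 0.7 = 0.5013
Sum = 0.8000 + 0.5013 = 1.3013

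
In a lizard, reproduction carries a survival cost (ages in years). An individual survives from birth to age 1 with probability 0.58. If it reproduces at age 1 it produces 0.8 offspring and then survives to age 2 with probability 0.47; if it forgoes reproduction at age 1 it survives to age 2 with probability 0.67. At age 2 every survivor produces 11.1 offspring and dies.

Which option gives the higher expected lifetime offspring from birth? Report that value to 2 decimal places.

breed at age 1: R₀ = 0.58 × (0.8 + 0.47 × 11.1) = 0.58 × 6.0170 = 3.4899
delay to age 2: R₀ = 0.58 × (0.67 × 11.1) = 0.58 × 7.4370 = 4.3135
Higher: delay to age 2 (4.3135).

4.31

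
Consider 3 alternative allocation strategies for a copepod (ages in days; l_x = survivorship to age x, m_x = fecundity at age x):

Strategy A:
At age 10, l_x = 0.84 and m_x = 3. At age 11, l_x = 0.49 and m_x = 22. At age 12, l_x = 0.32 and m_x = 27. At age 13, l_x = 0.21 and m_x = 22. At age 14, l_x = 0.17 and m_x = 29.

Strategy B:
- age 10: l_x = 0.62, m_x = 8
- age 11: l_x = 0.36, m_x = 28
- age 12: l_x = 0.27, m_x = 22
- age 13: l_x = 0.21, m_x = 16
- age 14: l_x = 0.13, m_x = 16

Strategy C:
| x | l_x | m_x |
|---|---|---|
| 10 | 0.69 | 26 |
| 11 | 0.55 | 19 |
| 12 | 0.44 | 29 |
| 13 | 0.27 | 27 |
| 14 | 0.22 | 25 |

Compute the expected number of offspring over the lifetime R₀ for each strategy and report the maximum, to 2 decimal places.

53.94

Strategy A: R₀ = 0.84×3 + 0.49×22 + 0.32×27 + 0.21×22 + 0.17×29 = 31.4900
Strategy B: R₀ = 0.62×8 + 0.36×28 + 0.27×22 + 0.21×16 + 0.13×16 = 26.4200
Strategy C: R₀ = 0.69×26 + 0.55×19 + 0.44×29 + 0.27×27 + 0.22×25 = 53.9400
Highest R₀: strategy C with 53.9400.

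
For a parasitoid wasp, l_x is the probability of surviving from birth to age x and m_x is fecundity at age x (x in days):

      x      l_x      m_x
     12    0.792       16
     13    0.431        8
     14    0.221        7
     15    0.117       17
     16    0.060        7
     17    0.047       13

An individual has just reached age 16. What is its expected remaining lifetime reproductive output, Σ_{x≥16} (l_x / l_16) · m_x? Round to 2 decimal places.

17.18

l_16 = 0.060. Conditional survival from age 16 to x is l_x / l_16.
  x=16: (0.060/0.060) × 7 = 7.0000
  x=17: (0.047/0.060) × 13 = 10.1833
Sum = 7.0000 + 10.1833 = 17.1833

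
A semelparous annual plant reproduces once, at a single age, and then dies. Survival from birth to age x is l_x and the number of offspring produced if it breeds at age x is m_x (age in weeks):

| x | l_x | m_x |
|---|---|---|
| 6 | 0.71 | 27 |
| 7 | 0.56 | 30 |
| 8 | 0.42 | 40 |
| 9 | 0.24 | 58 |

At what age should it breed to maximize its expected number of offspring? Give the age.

6

Expected offspring if breeding at age x = l_x × m_x:
  age 6: 0.71 × 27 = 19.170
  age 7: 0.56 × 30 = 16.800
  age 8: 0.42 × 40 = 16.800
  age 9: 0.24 × 58 = 13.920
Maximum at age 6 (19.170).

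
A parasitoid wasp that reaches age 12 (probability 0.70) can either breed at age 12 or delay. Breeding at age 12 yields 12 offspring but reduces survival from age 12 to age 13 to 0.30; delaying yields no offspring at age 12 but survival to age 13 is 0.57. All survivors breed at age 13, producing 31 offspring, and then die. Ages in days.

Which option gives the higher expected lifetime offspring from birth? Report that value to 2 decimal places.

breed at age 12: R₀ = 0.70 × (12 + 0.30 × 31) = 0.70 × 21.3000 = 14.9100
delay to age 13: R₀ = 0.70 × (0.57 × 31) = 0.70 × 17.6700 = 12.3690
Higher: breed at age 12 (14.9100).

14.91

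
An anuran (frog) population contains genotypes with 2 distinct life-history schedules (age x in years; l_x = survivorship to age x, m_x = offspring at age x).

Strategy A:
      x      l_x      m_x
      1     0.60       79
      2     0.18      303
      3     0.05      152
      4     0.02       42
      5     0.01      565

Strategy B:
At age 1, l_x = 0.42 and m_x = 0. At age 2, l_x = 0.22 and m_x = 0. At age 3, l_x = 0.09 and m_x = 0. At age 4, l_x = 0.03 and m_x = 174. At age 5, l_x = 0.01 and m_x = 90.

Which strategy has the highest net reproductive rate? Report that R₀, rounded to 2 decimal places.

Strategy A: R₀ = 0.60×79 + 0.18×303 + 0.05×152 + 0.02×42 + 0.01×565 = 116.0300
Strategy B: R₀ = 0.42×0 + 0.22×0 + 0.09×0 + 0.03×174 + 0.01×90 = 6.1200
Highest R₀: strategy A with 116.0300.

116.03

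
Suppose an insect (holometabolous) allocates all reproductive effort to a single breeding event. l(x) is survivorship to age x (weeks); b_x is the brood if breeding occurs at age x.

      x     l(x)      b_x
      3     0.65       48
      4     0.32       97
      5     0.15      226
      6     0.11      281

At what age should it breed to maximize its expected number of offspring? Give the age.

5

Expected offspring if breeding at age x = l(x) × b_x:
  age 3: 0.65 × 48 = 31.200
  age 4: 0.32 × 97 = 31.040
  age 5: 0.15 × 226 = 33.900
  age 6: 0.11 × 281 = 30.910
Maximum at age 5 (33.900).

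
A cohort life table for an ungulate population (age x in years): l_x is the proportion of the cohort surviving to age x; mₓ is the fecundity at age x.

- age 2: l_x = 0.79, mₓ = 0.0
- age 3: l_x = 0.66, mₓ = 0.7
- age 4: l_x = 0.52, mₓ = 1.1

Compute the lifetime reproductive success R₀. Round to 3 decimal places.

R₀ = Σ l_x mₓ:
  age 2: 0.79 × 0.0 = 0.0000
  age 3: 0.66 × 0.7 = 0.4620
  age 4: 0.52 × 1.1 = 0.5720
R₀ = 0.0000 + 0.4620 + 0.5720 = 1.0340

1.034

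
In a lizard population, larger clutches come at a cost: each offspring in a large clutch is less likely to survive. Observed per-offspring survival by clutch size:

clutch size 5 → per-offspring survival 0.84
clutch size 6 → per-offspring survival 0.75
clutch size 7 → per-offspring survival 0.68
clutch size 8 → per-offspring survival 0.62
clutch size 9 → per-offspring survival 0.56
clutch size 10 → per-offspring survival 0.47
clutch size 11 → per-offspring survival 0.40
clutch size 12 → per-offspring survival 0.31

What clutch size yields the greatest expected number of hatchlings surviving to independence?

Expected hatchlings surviving to independence = c × s(c):
  c=5: 5 × 0.84 = 4.200
  c=6: 6 × 0.75 = 4.500
  c=7: 7 × 0.68 = 4.760
  c=8: 8 × 0.62 = 4.960
  c=9: 9 × 0.56 = 5.040
  c=10: 10 × 0.47 = 4.700
  c=11: 11 × 0.40 = 4.400
  c=12: 12 × 0.31 = 3.720
Maximum at c = 9 (5.040 hatchlings surviving to independence).

9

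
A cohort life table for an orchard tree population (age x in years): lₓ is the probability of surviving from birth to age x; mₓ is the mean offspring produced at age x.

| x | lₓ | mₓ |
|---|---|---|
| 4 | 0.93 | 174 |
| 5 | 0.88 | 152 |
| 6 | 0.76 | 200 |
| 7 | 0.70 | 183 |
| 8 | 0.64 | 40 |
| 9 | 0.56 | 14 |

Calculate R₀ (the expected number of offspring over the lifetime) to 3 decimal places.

R₀ = Σ lₓ mₓ:
  age 4: 0.93 × 174 = 161.8200
  age 5: 0.88 × 152 = 133.7600
  age 6: 0.76 × 200 = 152.0000
  age 7: 0.70 × 183 = 128.1000
  age 8: 0.64 × 40 = 25.6000
  age 9: 0.56 × 14 = 7.8400
R₀ = 161.8200 + 133.7600 + 152.0000 + 128.1000 + 25.6000 + 7.8400 = 609.1200

609.120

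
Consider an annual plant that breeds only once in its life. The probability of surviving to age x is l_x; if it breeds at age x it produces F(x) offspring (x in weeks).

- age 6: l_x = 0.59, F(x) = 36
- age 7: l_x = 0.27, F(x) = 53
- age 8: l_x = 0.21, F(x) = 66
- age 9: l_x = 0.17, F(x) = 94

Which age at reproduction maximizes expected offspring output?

6

Expected offspring if breeding at age x = l_x × F(x):
  age 6: 0.59 × 36 = 21.240
  age 7: 0.27 × 53 = 14.310
  age 8: 0.21 × 66 = 13.860
  age 9: 0.17 × 94 = 15.980
Maximum at age 6 (21.240).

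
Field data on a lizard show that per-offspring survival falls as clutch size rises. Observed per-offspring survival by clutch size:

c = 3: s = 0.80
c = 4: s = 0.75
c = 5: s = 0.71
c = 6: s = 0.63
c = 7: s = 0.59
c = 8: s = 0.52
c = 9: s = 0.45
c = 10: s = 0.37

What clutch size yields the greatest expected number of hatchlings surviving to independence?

Expected hatchlings surviving to independence = c × s(c):
  c=3: 3 × 0.80 = 2.400
  c=4: 4 × 0.75 = 3.000
  c=5: 5 × 0.71 = 3.550
  c=6: 6 × 0.63 = 3.780
  c=7: 7 × 0.59 = 4.130
  c=8: 8 × 0.52 = 4.160
  c=9: 9 × 0.45 = 4.050
  c=10: 10 × 0.37 = 3.700
Maximum at c = 8 (4.160 hatchlings surviving to independence).

8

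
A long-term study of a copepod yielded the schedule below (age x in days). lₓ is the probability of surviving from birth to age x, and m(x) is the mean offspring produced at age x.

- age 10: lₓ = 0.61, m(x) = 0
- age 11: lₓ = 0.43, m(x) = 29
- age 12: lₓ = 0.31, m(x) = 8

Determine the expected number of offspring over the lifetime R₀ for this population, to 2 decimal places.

R₀ = Σ lₓ m(x):
  age 10: 0.61 × 0 = 0.0000
  age 11: 0.43 × 29 = 12.4700
  age 12: 0.31 × 8 = 2.4800
R₀ = 0.0000 + 12.4700 + 2.4800 = 14.9500

14.95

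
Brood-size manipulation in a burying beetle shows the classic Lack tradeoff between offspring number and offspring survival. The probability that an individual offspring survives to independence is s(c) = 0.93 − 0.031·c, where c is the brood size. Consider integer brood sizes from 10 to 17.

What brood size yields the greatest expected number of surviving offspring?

Expected surviving offspring = c × s(c):
  c=10: 10 × 0.620 = 6.200
  c=11: 11 × 0.589 = 6.479
  c=12: 12 × 0.558 = 6.696
  c=13: 13 × 0.527 = 6.851
  c=14: 14 × 0.496 = 6.944
  c=15: 15 × 0.465 = 6.975
  c=16: 16 × 0.434 = 6.944
  c=17: 17 × 0.403 = 6.851
Maximum at c = 15 (6.975 surviving offspring).

15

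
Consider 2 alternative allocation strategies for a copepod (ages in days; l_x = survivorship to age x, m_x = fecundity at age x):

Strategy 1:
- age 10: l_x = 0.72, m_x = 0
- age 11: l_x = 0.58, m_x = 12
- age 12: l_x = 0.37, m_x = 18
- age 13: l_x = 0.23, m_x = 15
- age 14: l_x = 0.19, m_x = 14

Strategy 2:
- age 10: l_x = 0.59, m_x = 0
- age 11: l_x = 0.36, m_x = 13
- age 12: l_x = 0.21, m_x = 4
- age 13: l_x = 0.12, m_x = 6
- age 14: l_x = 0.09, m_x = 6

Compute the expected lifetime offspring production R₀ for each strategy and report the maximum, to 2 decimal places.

Strategy 1: R₀ = 0.72×0 + 0.58×12 + 0.37×18 + 0.23×15 + 0.19×14 = 19.7300
Strategy 2: R₀ = 0.59×0 + 0.36×13 + 0.21×4 + 0.12×6 + 0.09×6 = 6.7800
Highest R₀: strategy 1 with 19.7300.

19.73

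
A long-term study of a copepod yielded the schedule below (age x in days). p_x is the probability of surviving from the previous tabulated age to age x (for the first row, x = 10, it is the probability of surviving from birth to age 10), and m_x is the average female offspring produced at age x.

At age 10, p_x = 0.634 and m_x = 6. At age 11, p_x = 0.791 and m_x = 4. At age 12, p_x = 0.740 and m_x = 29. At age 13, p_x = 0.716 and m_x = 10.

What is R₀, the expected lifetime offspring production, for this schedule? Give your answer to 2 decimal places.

19.23

Survivorship from birth: l_x = p_10·p_11·…·p_x.
  l_10 = 0.63400
  l_11 = 0.50149
  l_12 = 0.37111
  l_13 = 0.26571
R₀ = Σ l_x m_x:
  age 10: 0.63400 × 6 = 3.8040
  age 11: 0.50149 × 4 = 2.0060
  age 12: 0.37111 × 29 = 10.7622
  age 13: 0.26571 × 10 = 2.6571
R₀ = 3.8040 + 2.0060 + 10.7622 + 2.6571 = 19.2293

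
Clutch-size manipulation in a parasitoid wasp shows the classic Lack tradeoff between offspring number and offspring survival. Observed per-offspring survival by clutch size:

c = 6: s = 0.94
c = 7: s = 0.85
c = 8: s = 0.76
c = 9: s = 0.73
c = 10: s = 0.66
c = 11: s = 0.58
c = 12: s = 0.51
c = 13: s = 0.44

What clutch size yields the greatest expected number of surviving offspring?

Expected surviving offspring = c × s(c):
  c=6: 6 × 0.94 = 5.640
  c=7: 7 × 0.85 = 5.950
  c=8: 8 × 0.76 = 6.080
  c=9: 9 × 0.73 = 6.570
  c=10: 10 × 0.66 = 6.600
  c=11: 11 × 0.58 = 6.380
  c=12: 12 × 0.51 = 6.120
  c=13: 13 × 0.44 = 5.720
Maximum at c = 10 (6.600 surviving offspring).

10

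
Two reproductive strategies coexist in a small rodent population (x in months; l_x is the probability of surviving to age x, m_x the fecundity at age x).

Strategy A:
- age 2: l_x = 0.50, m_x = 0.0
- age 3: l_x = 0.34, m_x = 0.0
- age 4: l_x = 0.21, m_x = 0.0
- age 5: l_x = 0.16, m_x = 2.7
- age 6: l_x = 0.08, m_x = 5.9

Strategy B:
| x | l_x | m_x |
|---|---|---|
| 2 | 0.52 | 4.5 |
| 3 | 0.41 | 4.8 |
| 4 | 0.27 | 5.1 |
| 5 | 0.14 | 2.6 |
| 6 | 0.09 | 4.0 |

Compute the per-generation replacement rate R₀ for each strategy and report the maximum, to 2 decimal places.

Strategy A: R₀ = 0.50×0.0 + 0.34×0.0 + 0.21×0.0 + 0.16×2.7 + 0.08×5.9 = 0.9040
Strategy B: R₀ = 0.52×4.5 + 0.41×4.8 + 0.27×5.1 + 0.14×2.6 + 0.09×4.0 = 6.4090
Highest R₀: strategy B with 6.4090.

6.41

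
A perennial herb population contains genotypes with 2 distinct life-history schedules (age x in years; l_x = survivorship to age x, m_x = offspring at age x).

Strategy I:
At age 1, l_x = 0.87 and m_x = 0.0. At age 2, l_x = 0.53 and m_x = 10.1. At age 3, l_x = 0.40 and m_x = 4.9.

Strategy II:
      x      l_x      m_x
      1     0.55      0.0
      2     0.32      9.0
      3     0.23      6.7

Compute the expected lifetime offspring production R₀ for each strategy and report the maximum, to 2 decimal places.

Strategy I: R₀ = 0.87×0.0 + 0.53×10.1 + 0.40×4.9 = 7.3130
Strategy II: R₀ = 0.55×0.0 + 0.32×9.0 + 0.23×6.7 = 4.4210
Highest R₀: strategy I with 7.3130.

7.31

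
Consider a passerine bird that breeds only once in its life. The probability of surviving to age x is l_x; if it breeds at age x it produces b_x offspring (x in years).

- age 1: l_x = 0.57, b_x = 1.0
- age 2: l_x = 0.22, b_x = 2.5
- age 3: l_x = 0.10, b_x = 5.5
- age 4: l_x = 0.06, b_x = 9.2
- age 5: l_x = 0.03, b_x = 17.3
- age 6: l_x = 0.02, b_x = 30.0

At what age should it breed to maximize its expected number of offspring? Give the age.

6

Expected offspring if breeding at age x = l_x × b_x:
  age 1: 0.57 × 1.0 = 0.570
  age 2: 0.22 × 2.5 = 0.550
  age 3: 0.10 × 5.5 = 0.550
  age 4: 0.06 × 9.2 = 0.552
  age 5: 0.03 × 17.3 = 0.519
  age 6: 0.02 × 30.0 = 0.600
Maximum at age 6 (0.600).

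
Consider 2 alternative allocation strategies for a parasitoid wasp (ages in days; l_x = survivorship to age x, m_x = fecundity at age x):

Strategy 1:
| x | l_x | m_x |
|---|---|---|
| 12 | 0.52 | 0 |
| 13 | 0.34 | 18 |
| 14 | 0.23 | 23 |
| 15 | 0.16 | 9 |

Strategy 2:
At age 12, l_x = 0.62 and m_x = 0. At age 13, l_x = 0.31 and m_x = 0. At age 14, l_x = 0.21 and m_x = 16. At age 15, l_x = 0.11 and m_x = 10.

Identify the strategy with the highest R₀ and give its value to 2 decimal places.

Strategy 1: R₀ = 0.52×0 + 0.34×18 + 0.23×23 + 0.16×9 = 12.8500
Strategy 2: R₀ = 0.62×0 + 0.31×0 + 0.21×16 + 0.11×10 = 4.4600
Highest R₀: strategy 1 with 12.8500.

12.85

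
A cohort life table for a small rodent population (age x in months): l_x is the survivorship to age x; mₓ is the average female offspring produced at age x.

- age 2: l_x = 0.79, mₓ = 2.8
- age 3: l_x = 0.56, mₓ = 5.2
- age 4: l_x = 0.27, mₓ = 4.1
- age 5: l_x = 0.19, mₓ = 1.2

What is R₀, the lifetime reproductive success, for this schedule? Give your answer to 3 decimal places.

R₀ = Σ l_x mₓ:
  age 2: 0.79 × 2.8 = 2.2120
  age 3: 0.56 × 5.2 = 2.9120
  age 4: 0.27 × 4.1 = 1.1070
  age 5: 0.19 × 1.2 = 0.2280
R₀ = 2.2120 + 2.9120 + 1.1070 + 0.2280 = 6.4590

6.459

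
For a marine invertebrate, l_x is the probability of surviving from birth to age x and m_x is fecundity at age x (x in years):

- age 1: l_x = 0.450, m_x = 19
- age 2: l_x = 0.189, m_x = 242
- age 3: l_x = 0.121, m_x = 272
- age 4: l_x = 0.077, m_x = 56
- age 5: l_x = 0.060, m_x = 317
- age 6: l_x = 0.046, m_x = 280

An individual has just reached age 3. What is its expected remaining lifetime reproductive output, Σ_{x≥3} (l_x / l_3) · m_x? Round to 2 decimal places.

571.27

l_3 = 0.121. Conditional survival from age 3 to x is l_x / l_3.
  x=3: (0.121/0.121) × 272 = 272.0000
  x=4: (0.077/0.121) × 56 = 35.6364
  x=5: (0.060/0.121) × 317 = 157.1901
  x=6: (0.046/0.121) × 280 = 106.4463
Sum = 272.0000 + 35.6364 + 157.1901 + 106.4463 = 571.2727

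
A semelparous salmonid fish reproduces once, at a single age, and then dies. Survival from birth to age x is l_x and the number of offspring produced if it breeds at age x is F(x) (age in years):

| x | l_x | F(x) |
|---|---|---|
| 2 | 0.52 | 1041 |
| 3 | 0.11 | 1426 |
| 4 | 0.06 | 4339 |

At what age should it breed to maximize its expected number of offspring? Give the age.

Expected offspring if breeding at age x = l_x × F(x):
  age 2: 0.52 × 1041 = 541.320
  age 3: 0.11 × 1426 = 156.860
  age 4: 0.06 × 4339 = 260.340
Maximum at age 2 (541.320).

2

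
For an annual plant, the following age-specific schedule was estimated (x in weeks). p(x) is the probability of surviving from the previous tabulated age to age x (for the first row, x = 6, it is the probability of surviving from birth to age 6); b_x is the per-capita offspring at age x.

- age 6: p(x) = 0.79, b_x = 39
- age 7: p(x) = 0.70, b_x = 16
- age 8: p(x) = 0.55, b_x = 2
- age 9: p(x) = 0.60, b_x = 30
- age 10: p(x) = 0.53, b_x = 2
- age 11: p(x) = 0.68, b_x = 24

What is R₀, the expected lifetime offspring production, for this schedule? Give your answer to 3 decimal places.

47.513

Survivorship from birth: l_x = p_6·p_7·…·p_x.
  l_6 = 0.79000
  l_7 = 0.55300
  l_8 = 0.30415
  l_9 = 0.18249
  l_10 = 0.09672
  l_11 = 0.06577
R₀ = Σ l_x b_x:
  age 6: 0.79000 × 39 = 30.8100
  age 7: 0.55300 × 16 = 8.8480
  age 8: 0.30415 × 2 = 0.6083
  age 9: 0.18249 × 30 = 5.4747
  age 10: 0.09672 × 2 = 0.1934
  age 11: 0.06577 × 24 = 1.5785
R₀ = 30.8100 + 8.8480 + 0.6083 + 5.4747 + 0.1934 + 1.5785 = 47.5129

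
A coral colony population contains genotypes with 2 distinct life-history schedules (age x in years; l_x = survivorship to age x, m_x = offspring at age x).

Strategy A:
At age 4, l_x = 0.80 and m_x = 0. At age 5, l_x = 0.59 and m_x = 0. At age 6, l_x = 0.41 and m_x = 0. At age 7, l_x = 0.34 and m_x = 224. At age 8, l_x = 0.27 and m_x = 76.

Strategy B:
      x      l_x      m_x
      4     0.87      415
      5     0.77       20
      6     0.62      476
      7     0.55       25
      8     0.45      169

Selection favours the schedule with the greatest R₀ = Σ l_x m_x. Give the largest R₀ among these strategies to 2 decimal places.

761.37

Strategy A: R₀ = 0.80×0 + 0.59×0 + 0.41×0 + 0.34×224 + 0.27×76 = 96.6800
Strategy B: R₀ = 0.87×415 + 0.77×20 + 0.62×476 + 0.55×25 + 0.45×169 = 761.3700
Highest R₀: strategy B with 761.3700.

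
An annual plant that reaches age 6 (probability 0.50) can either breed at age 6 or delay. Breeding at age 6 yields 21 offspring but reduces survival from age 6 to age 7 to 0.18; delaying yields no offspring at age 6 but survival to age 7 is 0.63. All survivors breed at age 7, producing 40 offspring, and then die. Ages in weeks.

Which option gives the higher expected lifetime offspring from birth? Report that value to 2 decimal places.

14.10

breed at age 6: R₀ = 0.50 × (21 + 0.18 × 40) = 0.50 × 28.2000 = 14.1000
delay to age 7: R₀ = 0.50 × (0.63 × 40) = 0.50 × 25.2000 = 12.6000
Higher: breed at age 6 (14.1000).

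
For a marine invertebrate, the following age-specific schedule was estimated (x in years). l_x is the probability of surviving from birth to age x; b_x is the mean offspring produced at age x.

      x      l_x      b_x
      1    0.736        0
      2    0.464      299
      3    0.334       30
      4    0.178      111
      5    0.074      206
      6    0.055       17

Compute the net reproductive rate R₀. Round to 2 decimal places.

184.69

R₀ = Σ l_x b_x:
  age 1: 0.736 × 0 = 0.0000
  age 2: 0.464 × 299 = 138.7360
  age 3: 0.334 × 30 = 10.0200
  age 4: 0.178 × 111 = 19.7580
  age 5: 0.074 × 206 = 15.2440
  age 6: 0.055 × 17 = 0.9350
R₀ = 0.0000 + 138.7360 + 10.0200 + 19.7580 + 15.2440 + 0.9350 = 184.6930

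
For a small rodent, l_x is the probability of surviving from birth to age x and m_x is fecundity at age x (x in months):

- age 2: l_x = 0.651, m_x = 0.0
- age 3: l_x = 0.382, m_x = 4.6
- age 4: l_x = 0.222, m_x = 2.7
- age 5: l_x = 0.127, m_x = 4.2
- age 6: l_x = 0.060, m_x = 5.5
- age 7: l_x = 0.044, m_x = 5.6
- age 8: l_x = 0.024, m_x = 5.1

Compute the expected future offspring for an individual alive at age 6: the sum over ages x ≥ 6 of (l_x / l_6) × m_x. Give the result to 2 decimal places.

11.65

l_6 = 0.060. Conditional survival from age 6 to x is l_x / l_6.
  x=6: (0.060/0.060) × 5.5 = 5.5000
  x=7: (0.044/0.060) × 5.6 = 4.1067
  x=8: (0.024/0.060) × 5.1 = 2.0400
Sum = 5.5000 + 4.1067 + 2.0400 = 11.6467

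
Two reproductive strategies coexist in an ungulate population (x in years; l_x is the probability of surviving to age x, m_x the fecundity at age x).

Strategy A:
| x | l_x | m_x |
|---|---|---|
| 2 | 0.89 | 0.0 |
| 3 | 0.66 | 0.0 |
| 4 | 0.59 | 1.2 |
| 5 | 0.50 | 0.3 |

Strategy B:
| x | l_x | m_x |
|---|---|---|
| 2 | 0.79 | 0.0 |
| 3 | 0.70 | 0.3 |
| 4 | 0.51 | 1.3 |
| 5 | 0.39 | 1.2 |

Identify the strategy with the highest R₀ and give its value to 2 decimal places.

1.34

Strategy A: R₀ = 0.89×0.0 + 0.66×0.0 + 0.59×1.2 + 0.50×0.3 = 0.8580
Strategy B: R₀ = 0.79×0.0 + 0.70×0.3 + 0.51×1.3 + 0.39×1.2 = 1.3410
Highest R₀: strategy B with 1.3410.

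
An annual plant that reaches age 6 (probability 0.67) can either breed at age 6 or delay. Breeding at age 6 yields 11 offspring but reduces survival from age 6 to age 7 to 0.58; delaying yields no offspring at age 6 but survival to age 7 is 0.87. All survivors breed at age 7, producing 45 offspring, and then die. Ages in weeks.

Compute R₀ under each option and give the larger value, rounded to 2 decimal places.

26.23

breed at age 6: R₀ = 0.67 × (11 + 0.58 × 45) = 0.67 × 37.1000 = 24.8570
delay to age 7: R₀ = 0.67 × (0.87 × 45) = 0.67 × 39.1500 = 26.2305
Higher: delay to age 7 (26.2305).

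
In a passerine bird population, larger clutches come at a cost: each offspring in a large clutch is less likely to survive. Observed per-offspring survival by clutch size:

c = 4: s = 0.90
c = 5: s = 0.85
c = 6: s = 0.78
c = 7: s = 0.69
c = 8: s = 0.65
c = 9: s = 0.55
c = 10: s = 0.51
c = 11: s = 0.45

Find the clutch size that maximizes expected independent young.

Expected independent young = c × s(c):
  c=4: 4 × 0.90 = 3.600
  c=5: 5 × 0.85 = 4.250
  c=6: 6 × 0.78 = 4.680
  c=7: 7 × 0.69 = 4.830
  c=8: 8 × 0.65 = 5.200
  c=9: 9 × 0.55 = 4.950
  c=10: 10 × 0.51 = 5.100
  c=11: 11 × 0.45 = 4.950
Maximum at c = 8 (5.200 independent young).

8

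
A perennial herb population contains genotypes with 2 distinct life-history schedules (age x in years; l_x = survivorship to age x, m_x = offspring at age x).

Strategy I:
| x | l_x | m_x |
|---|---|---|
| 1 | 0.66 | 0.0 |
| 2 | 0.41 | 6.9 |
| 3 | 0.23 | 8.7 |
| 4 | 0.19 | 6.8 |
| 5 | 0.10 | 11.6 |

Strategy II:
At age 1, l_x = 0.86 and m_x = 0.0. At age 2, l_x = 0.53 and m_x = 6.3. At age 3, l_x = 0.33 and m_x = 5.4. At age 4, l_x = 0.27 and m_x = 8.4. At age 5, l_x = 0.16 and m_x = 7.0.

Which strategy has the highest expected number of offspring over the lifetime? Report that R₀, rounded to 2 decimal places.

8.51

Strategy I: R₀ = 0.66×0.0 + 0.41×6.9 + 0.23×8.7 + 0.19×6.8 + 0.10×11.6 = 7.2820
Strategy II: R₀ = 0.86×0.0 + 0.53×6.3 + 0.33×5.4 + 0.27×8.4 + 0.16×7.0 = 8.5090
Highest R₀: strategy II with 8.5090.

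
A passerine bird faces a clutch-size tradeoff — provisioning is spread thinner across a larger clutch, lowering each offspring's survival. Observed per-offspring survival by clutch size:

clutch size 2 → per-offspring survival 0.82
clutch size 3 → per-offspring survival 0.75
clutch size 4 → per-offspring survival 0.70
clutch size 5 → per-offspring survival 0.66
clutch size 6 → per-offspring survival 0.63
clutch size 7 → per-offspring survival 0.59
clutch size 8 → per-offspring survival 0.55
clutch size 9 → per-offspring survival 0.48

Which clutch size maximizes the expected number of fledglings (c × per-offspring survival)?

8

Expected fledglings = c × s(c):
  c=2: 2 × 0.82 = 1.640
  c=3: 3 × 0.75 = 2.250
  c=4: 4 × 0.70 = 2.800
  c=5: 5 × 0.66 = 3.300
  c=6: 6 × 0.63 = 3.780
  c=7: 7 × 0.59 = 4.130
  c=8: 8 × 0.55 = 4.400
  c=9: 9 × 0.48 = 4.320
Maximum at c = 8 (4.400 fledglings).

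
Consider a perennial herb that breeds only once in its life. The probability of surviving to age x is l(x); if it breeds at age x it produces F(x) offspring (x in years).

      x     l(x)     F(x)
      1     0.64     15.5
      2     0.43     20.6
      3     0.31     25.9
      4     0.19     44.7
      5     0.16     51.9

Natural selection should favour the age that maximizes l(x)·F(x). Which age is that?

1

Expected offspring if breeding at age x = l(x) × F(x):
  age 1: 0.64 × 15.5 = 9.920
  age 2: 0.43 × 20.6 = 8.858
  age 3: 0.31 × 25.9 = 8.029
  age 4: 0.19 × 44.7 = 8.493
  age 5: 0.16 × 51.9 = 8.304
Maximum at age 1 (9.920).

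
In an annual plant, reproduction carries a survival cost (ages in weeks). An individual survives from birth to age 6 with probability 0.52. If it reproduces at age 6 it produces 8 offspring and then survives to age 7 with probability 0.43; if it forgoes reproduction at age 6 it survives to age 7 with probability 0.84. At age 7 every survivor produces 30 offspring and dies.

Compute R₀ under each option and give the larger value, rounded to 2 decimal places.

13.10

breed at age 6: R₀ = 0.52 × (8 + 0.43 × 30) = 0.52 × 20.9000 = 10.8680
delay to age 7: R₀ = 0.52 × (0.84 × 30) = 0.52 × 25.2000 = 13.1040
Higher: delay to age 7 (13.1040).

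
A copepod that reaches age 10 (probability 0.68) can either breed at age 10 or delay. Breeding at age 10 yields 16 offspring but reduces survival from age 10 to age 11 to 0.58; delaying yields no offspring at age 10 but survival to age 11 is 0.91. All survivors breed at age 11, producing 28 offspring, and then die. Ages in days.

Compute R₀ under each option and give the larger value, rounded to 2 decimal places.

breed at age 10: R₀ = 0.68 × (16 + 0.58 × 28) = 0.68 × 32.2400 = 21.9232
delay to age 11: R₀ = 0.68 × (0.91 × 28) = 0.68 × 25.4800 = 17.3264
Higher: breed at age 10 (21.9232).

21.92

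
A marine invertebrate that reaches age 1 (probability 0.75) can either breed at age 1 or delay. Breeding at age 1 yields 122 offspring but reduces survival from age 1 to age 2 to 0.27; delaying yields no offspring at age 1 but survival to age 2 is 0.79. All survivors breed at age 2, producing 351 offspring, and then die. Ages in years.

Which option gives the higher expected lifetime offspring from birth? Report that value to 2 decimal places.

breed at age 1: R₀ = 0.75 × (122 + 0.27 × 351) = 0.75 × 216.7700 = 162.5775
delay to age 2: R₀ = 0.75 × (0.79 × 351) = 0.75 × 277.2900 = 207.9675
Higher: delay to age 2 (207.9675).

207.97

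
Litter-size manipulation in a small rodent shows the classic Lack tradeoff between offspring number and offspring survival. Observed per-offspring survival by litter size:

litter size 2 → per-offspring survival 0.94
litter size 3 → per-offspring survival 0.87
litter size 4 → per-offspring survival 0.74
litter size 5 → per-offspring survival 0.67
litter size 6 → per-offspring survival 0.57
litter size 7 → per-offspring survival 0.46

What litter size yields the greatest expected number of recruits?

6

Expected recruits = c × s(c):
  c=2: 2 × 0.94 = 1.880
  c=3: 3 × 0.87 = 2.610
  c=4: 4 × 0.74 = 2.960
  c=5: 5 × 0.67 = 3.350
  c=6: 6 × 0.57 = 3.420
  c=7: 7 × 0.46 = 3.220
Maximum at c = 6 (3.420 recruits).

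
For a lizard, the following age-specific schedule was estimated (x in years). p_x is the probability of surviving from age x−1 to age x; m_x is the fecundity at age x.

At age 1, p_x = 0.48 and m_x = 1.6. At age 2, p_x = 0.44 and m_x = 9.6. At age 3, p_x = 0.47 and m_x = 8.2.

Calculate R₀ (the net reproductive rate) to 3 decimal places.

3.609

Survivorship from birth: l_x = p_1·p_2·…·p_x.
  l_1 = 0.48000
  l_2 = 0.21120
  l_3 = 0.09926
R₀ = Σ l_x m_x:
  age 1: 0.48000 × 1.6 = 0.7680
  age 2: 0.21120 × 9.6 = 2.0275
  age 3: 0.09926 × 8.2 = 0.8139
R₀ = 0.7680 + 2.0275 + 0.8139 = 3.6095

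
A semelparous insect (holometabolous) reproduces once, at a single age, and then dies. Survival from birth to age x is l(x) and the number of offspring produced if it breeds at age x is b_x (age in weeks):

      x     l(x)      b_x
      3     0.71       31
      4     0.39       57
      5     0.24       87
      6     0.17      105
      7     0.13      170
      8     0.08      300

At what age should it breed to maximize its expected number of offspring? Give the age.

8

Expected offspring if breeding at age x = l(x) × b_x:
  age 3: 0.71 × 31 = 22.010
  age 4: 0.39 × 57 = 22.230
  age 5: 0.24 × 87 = 20.880
  age 6: 0.17 × 105 = 17.850
  age 7: 0.13 × 170 = 22.100
  age 8: 0.08 × 300 = 24.000
Maximum at age 8 (24.000).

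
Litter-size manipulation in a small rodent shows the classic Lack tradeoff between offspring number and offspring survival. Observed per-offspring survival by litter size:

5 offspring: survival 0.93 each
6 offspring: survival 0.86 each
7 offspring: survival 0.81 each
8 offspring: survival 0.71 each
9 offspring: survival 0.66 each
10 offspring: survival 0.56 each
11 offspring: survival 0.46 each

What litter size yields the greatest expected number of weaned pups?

9

Expected weaned pups = c × s(c):
  c=5: 5 × 0.93 = 4.650
  c=6: 6 × 0.86 = 5.160
  c=7: 7 × 0.81 = 5.670
  c=8: 8 × 0.71 = 5.680
  c=9: 9 × 0.66 = 5.940
  c=10: 10 × 0.56 = 5.600
  c=11: 11 × 0.46 = 5.060
Maximum at c = 9 (5.940 weaned pups).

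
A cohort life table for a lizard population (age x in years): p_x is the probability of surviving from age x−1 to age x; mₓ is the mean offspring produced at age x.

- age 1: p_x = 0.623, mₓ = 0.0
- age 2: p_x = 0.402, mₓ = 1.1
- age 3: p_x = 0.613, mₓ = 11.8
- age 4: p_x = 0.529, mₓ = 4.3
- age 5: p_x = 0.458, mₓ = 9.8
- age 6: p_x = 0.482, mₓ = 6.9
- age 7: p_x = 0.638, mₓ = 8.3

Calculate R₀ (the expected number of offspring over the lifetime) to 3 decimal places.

Survivorship from birth: l_x = p_1·p_2·…·p_x.
  l_1 = 0.62300
  l_2 = 0.25045
  l_3 = 0.15352
  l_4 = 0.08121
  l_5 = 0.03720
  l_6 = 0.01793
  l_7 = 0.01144
R₀ = Σ l_x mₓ:
  age 1: 0.62300 × 0.0 = 0.0000
  age 2: 0.25045 × 1.1 = 0.2755
  age 3: 0.15352 × 11.8 = 1.8115
  age 4: 0.08121 × 4.3 = 0.3492
  age 5: 0.03720 × 9.8 = 0.3646
  age 6: 0.01793 × 6.9 = 0.1237
  age 7: 0.01144 × 8.3 = 0.0950
R₀ = 0.0000 + 0.2755 + 1.8115 + 0.3492 + 0.3646 + 0.1237 + 0.0950 = 3.0195

3.019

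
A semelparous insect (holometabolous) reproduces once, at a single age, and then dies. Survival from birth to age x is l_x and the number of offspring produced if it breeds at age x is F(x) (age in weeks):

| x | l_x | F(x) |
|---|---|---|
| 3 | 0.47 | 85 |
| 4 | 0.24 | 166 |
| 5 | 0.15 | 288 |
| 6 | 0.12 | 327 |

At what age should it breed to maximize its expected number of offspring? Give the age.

Expected offspring if breeding at age x = l_x × F(x):
  age 3: 0.47 × 85 = 39.950
  age 4: 0.24 × 166 = 39.840
  age 5: 0.15 × 288 = 43.200
  age 6: 0.12 × 327 = 39.240
Maximum at age 5 (43.200).

5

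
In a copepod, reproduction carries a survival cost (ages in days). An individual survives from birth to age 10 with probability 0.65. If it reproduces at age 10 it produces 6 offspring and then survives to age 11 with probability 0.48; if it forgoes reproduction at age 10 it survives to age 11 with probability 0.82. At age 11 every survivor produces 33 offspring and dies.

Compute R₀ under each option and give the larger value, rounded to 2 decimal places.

breed at age 10: R₀ = 0.65 × (6 + 0.48 × 33) = 0.65 × 21.8400 = 14.1960
delay to age 11: R₀ = 0.65 × (0.82 × 33) = 0.65 × 27.0600 = 17.5890
Higher: delay to age 11 (17.5890).

17.59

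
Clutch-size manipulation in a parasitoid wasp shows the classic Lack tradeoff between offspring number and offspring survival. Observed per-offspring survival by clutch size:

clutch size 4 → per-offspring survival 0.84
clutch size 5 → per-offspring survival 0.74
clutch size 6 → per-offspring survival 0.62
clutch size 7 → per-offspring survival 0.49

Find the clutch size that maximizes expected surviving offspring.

Expected surviving offspring = c × s(c):
  c=4: 4 × 0.84 = 3.360
  c=5: 5 × 0.74 = 3.700
  c=6: 6 × 0.62 = 3.720
  c=7: 7 × 0.49 = 3.430
Maximum at c = 6 (3.720 surviving offspring).

6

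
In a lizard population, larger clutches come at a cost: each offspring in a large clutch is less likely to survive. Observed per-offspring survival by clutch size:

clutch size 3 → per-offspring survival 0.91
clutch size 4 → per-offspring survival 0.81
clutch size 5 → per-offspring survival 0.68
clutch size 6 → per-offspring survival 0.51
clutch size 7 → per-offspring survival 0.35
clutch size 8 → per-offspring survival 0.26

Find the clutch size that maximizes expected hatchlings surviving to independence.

Expected hatchlings surviving to independence = c × s(c):
  c=3: 3 × 0.91 = 2.730
  c=4: 4 × 0.81 = 3.240
  c=5: 5 × 0.68 = 3.400
  c=6: 6 × 0.51 = 3.060
  c=7: 7 × 0.35 = 2.450
  c=8: 8 × 0.26 = 2.080
Maximum at c = 5 (3.400 hatchlings surviving to independence).

5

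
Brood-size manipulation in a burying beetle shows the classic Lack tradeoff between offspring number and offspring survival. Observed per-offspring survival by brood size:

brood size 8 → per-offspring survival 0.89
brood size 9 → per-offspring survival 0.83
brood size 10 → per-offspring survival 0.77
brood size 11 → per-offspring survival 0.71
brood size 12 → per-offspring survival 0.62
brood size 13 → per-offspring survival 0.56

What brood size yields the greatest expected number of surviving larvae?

Expected surviving larvae = c × s(c):
  c=8: 8 × 0.89 = 7.120
  c=9: 9 × 0.83 = 7.470
  c=10: 10 × 0.77 = 7.700
  c=11: 11 × 0.71 = 7.810
  c=12: 12 × 0.62 = 7.440
  c=13: 13 × 0.56 = 7.280
Maximum at c = 11 (7.810 surviving larvae).

11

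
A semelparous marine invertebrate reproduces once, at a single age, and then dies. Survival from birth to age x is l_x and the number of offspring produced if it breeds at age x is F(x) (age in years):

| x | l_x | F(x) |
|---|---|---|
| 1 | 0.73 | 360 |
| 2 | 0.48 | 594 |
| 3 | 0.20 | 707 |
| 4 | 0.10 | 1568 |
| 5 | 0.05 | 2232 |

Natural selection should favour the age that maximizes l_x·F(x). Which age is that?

2

Expected offspring if breeding at age x = l_x × F(x):
  age 1: 0.73 × 360 = 262.800
  age 2: 0.48 × 594 = 285.120
  age 3: 0.20 × 707 = 141.400
  age 4: 0.10 × 1568 = 156.800
  age 5: 0.05 × 2232 = 111.600
Maximum at age 2 (285.120).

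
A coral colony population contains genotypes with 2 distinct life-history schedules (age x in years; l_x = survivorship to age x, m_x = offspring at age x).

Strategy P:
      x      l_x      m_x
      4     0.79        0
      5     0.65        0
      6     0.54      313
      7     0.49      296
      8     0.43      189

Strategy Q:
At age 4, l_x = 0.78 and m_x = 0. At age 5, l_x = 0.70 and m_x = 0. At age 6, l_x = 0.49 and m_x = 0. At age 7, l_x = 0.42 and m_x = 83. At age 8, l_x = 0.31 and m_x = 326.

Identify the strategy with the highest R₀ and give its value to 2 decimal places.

395.33

Strategy P: R₀ = 0.79×0 + 0.65×0 + 0.54×313 + 0.49×296 + 0.43×189 = 395.3300
Strategy Q: R₀ = 0.78×0 + 0.70×0 + 0.49×0 + 0.42×83 + 0.31×326 = 135.9200
Highest R₀: strategy P with 395.3300.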